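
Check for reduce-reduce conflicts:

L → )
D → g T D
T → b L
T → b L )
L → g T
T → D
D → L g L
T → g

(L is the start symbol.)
A reduce-reduce conflict occurs when an LR(0) state has two complete items [A → α .] and [B → β .] — both call for a reduction, and with no lookahead the parser cannot choose between them.

Augment with L' → L and build the canonical LR(0) collection (I0 = CLOSURE({[L' → . L]}), then GOTO on every symbol after a dot until no new states appear). It has 16 states:
  I0: { [L → . )], [L → . g T], [L' → . L] }  — shift
  I1: { [L → ) .] }  — reduce
  I2: { [L' → L .] }  — accept
  I3: { [D → . L g L], [D → . g T D], [L → . )], [L → . g T], [L → g . T], [T → . D], [T → . b L )], [T → . b L], [T → . g] }  — shift
  I4: { [T → D .] }  — reduce
  I5: { [D → L . g L] }  — shift
  I6: { [L → g T .] }  — reduce
  I7: { [L → . )], [L → . g T], [T → b . L )], [T → b . L] }  — shift
  I8: { [D → . L g L], [D → . g T D], [D → g . T D], [L → . )], [L → . g T], [L → g . T], [T → . D], [T → . b L )], [T → . b L], [T → . g], [T → g .] }  — shift, reduce
  I9: { [D → . L g L], [D → . g T D], [D → g T . D], [L → . )], [L → . g T], [L → g T .] }  — shift, reduce
  I10: { [D → g T D .] }  — reduce
  I11: { [D → . L g L], [D → . g T D], [D → g . T D], [L → . )], [L → . g T], [L → g . T], [T → . D], [T → . b L )], [T → . b L], [T → . g] }  — shift
  I12: { [T → b L . )], [T → b L .] }  — shift, reduce
  I13: { [T → b L ) .] }  — reduce
  I14: { [D → L g . L], [L → . )], [L → . g T] }  — shift
  I15: { [D → L g L .] }  — reduce

No state contains more than one complete item.

Answer: No reduce-reduce conflicts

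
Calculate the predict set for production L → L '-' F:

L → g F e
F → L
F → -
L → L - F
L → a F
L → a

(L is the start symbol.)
PREDICT(L → L '-' F) = (FIRST(RHS) \ {ε}) ∪ (FOLLOW(L) if ε ∈ FIRST(RHS), i.e. RHS ⇒* ε)
FIRST(L) = { 'a', 'g' }
FIRST(L '-' F) = { 'a', 'g' }
ε ∉ FIRST(L '-' F), so FOLLOW(L) is not added.
PREDICT(L → L '-' F) = { 'a', 'g' }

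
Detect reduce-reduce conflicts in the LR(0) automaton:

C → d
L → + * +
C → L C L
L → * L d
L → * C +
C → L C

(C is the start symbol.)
A reduce-reduce conflict occurs when an LR(0) state has two complete items [A → α .] and [B → β .] — both call for a reduction, and with no lookahead the parser cannot choose between them.

Augment with C' → C and build the canonical LR(0) collection (I0 = CLOSURE({[C' → . C]}), then GOTO on every symbol after a dot until no new states appear). It has 14 states:
  I0: { [C → . L C L], [C → . L C], [C → . d], [C' → . C], [L → . * C +], [L → . * L d], [L → . + * +] }  — shift
  I1: { [C → . L C L], [C → . L C], [C → . d], [L → * . C +], [L → * . L d], [L → . * C +], [L → . * L d], [L → . + * +] }  — shift
  I2: { [L → + . * +] }  — shift
  I3: { [C' → C .] }  — accept
  I4: { [C → . L C L], [C → . L C], [C → . d], [C → L . C L], [C → L . C], [L → . * C +], [L → . * L d], [L → . + * +] }  — shift
  I5: { [C → d .] }  — reduce
  I6: { [C → L C . L], [C → L C .], [L → . * C +], [L → . * L d], [L → . + * +] }  — shift, reduce
  I7: { [C → L C L .] }  — reduce
  I8: { [L → + * . +] }  — shift
  I9: { [L → + * + .] }  — reduce
  I10: { [L → * C . +] }  — shift
  I11: { [C → . L C L], [C → . L C], [C → . d], [C → L . C L], [C → L . C], [L → * L . d], [L → . * C +], [L → . * L d], [L → . + * +] }  — shift
  I12: { [C → d .], [L → * L d .] }  — 2 reduces
  I13: { [L → * C + .] }  — reduce

I12 contains complete items [C → d .], [L → * L d .] — reduce-reduce conflict.

Answer: Yes — I12: [C → d .] vs [L → * L d .]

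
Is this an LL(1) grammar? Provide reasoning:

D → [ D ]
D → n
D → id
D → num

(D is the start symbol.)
Yes, the grammar is LL(1).

A grammar is LL(1) if for each non-terminal N with multiple productions, the predict sets of those productions are pairwise disjoint, where PREDICT(N → α) = (FIRST(α) \ {ε}) ∪ (FOLLOW(N) if α ⇒* ε).

For D:
  PREDICT(D → '[' D ']') = { '[' }
  PREDICT(D → n) = { 'n' }
  PREDICT(D → id) = { 'id' }
  PREDICT(D → num) = { 'num' }

All predict sets are disjoint. The grammar IS LL(1).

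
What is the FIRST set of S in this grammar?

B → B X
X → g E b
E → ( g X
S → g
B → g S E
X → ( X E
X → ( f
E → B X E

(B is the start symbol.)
From S → g:
  - g is a terminal: add 'g' and stop

Collecting: FIRST(S) = { 'g' }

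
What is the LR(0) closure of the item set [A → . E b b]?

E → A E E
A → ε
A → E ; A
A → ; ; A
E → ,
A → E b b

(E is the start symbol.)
Start with: [A → . E b b]
  [A → . E b b] has the dot before E: add [E → . A E E], [E → . ,]
  [E → . A E E] has the dot before A: add [A → .], [A → . E ; A], [A → . ; ; A]
No further items can be added.

CLOSURE = { [A → . ; ; A], [A → . E ; A], [A → . E b b], [A → .], [E → . ,], [E → . A E E] }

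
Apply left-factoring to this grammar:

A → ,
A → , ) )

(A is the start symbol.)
Left-factoring transforms A → αβ₁ | αβ₂ into A → αA' and A' → β₁ | β₂
(α is the longest common prefix among the alternatives). Repeat until
no nonterminal has two alternatives with a common prefix.

Round 1: A has alternatives sharing prefix ','. Introduce A': A → , A'
  Add: A' → ε
  Add: A' → ) )

No remaining common prefixes — done.

Resulting grammar:
A → , A'
A' → ε
A' → ) )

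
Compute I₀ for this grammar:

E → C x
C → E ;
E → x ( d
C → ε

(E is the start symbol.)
First, augment the grammar with E' → E
I₀ = CLOSURE({ [E' → . E] }):
  [E' → . E] has the dot before E: add [E → . C x], [E → . x ( d]
  [E → . C x] has the dot before C: add [C → . E ;], [C → .]
No further items can be added.

I₀ = { [C → . E ;], [C → .], [E → . C x], [E → . x ( d], [E' → . E] }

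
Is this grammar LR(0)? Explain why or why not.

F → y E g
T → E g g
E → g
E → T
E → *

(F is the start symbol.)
A grammar is LR(0) if no state in the canonical LR(0) collection has:
  - both a shift item (dot before a terminal) and a complete item (shift-reduce conflict), or
  - two or more complete items (reduce-reduce conflict; the accept item [F' → F .] counts as a complete item here).

Augment with F' → F and build the canonical LR(0) collection (I0 = CLOSURE({[F' → . F]}), then GOTO on every symbol after a dot until no new states appear). It has 9 states:
  I0: { [F → . y E g], [F' → . F] }  — shift
  I1: { [F' → F .] }  — accept
  I2: { [E → . *], [E → . T], [E → . g], [F → y . E g], [T → . E g g] }  — shift
  I3: { [E → * .] }  — reduce
  I4: { [F → y E . g], [T → E . g g] }  — shift
  I5: { [E → T .] }  — reduce
  I6: { [E → g .] }  — reduce
  I7: { [F → y E g .], [T → E g . g] }  — shift, reduce
  I8: { [T → E g g .] }  — reduce

Conflict in state I7:
  Shift-reduce conflict between [F → y E g .] and [T → E g . g]
So the grammar is NOT LR(0).

Answer: No. Shift-reduce conflict between [F → y E g .] and [T → E g . g]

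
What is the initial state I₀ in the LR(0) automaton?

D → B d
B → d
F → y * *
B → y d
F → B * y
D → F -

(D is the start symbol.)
{ [B → . d], [B → . y d], [D → . B d], [D → . F -], [D' → . D], [F → . B * y], [F → . y * *] }

First, augment the grammar with D' → D
I₀ = CLOSURE({ [D' → . D] }):
  [D' → . D] has the dot before D: add [D → . B d], [D → . F -]
  [D → . B d] has the dot before B: add [B → . d], [B → . y d]
  [D → . F -] has the dot before F: add [F → . y * *], [F → . B * y]
No further items can be added.

I₀ = { [B → . d], [B → . y d], [D → . B d], [D → . F -], [D' → . D], [F → . B * y], [F → . y * *] }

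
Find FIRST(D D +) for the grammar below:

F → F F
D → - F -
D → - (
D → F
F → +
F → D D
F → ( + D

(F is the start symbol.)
{ '(', '+', '-' }

FIRST sets of the non-terminals involved (from the grammar, by fixed-point iteration):
  FIRST(D) = { '(', '+', '-' }

To compute FIRST(D D +), process the symbols left to right:
Symbol D is a non-terminal. Add FIRST(D) \ {ε} = { '(', '+', '-' }
D is not nullable (ε ∉ FIRST(D)), so stop here.
FIRST(D D +) = { '(', '+', '-' }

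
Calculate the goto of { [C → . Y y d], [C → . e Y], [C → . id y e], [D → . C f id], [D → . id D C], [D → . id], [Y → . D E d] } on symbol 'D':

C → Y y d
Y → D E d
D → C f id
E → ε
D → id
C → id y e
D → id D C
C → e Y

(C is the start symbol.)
{ [E → .], [Y → D . E d] }

GOTO(I, 'D') = CLOSURE({ [A → αX.β] : [A → α.Xβ] ∈ I, X = 'D' })

Items with dot before 'D', with the dot advanced:
  [Y → . D E d] → [Y → D . E d]
Closure of the advanced items:
  [Y → D . E d] has the dot before E: add [E → .]

GOTO = { [E → .], [Y → D . E d] }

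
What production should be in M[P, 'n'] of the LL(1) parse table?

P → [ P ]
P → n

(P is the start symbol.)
P → n

To find M[P, 'n'], we find productions for P where 'n' is in the predict set (PREDICT(N → α) = (FIRST(α) \ {ε}) ∪ (FOLLOW(N) if α ⇒* ε)).

P → [ P ]: PREDICT = { '[' }
P → n: PREDICT = { 'n' }
  'n' is in predict set, so this production goes in M[P, 'n']

M[P, 'n'] = P → n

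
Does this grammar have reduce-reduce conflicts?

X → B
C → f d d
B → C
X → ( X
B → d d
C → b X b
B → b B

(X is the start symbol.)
Yes — I11: [B → b B .] vs [X → B .]

A reduce-reduce conflict occurs when an LR(0) state has two complete items [A → α .] and [B → β .] — both call for a reduction, and with no lookahead the parser cannot choose between them.

Augment with X' → X and build the canonical LR(0) collection (I0 = CLOSURE({[X' → . X]}), then GOTO on every symbol after a dot until no new states appear). It has 15 states:
  I0: { [B → . C], [B → . b B], [B → . d d], [C → . b X b], [C → . f d d], [X → . ( X], [X → . B], [X' → . X] }  — shift
  I1: { [B → . C], [B → . b B], [B → . d d], [C → . b X b], [C → . f d d], [X → ( . X], [X → . ( X], [X → . B] }  — shift
  I2: { [X → B .] }  — reduce
  I3: { [B → C .] }  — reduce
  I4: { [X' → X .] }  — accept
  I5: { [B → . C], [B → . b B], [B → . d d], [B → b . B], [C → . b X b], [C → . f d d], [C → b . X b], [X → . ( X], [X → . B] }  — shift
  I6: { [B → d . d] }  — shift
  I7: { [C → f . d d] }  — shift
  I8: { [C → f d . d] }  — shift
  I9: { [C → f d d .] }  — reduce
  I10: { [B → d d .] }  — reduce
  I11: { [B → b B .], [X → B .] }  — 2 reduces
  I12: { [C → b X . b] }  — shift
  I13: { [C → b X b .] }  — reduce
  I14: { [X → ( X .] }  — reduce

I11 contains complete items [B → b B .], [X → B .] — reduce-reduce conflict.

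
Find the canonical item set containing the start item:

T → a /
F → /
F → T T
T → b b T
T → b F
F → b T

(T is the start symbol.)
First, augment the grammar with T' → T
I₀ = CLOSURE({ [T' → . T] }):
  [T' → . T] has the dot before T: add [T → . a /], [T → . b b T], [T → . b F]
No further items can be added.

I₀ = { [T → . a /], [T → . b F], [T → . b b T], [T' → . T] }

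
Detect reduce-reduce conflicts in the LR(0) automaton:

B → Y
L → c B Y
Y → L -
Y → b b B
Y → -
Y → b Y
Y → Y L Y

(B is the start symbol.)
Yes — I14: [B → Y .] vs [Y → b Y .]

Augment with B' → B and build the canonical LR(0) collection (I0 = CLOSURE({[B' → . B]}), then GOTO on every symbol after a dot until no new states appear). It has 16 states:
  I0: { [B → . Y], [B' → . B], [L → . c B Y], [Y → . -], [Y → . L -], [Y → . Y L Y], [Y → . b Y], [Y → . b b B] }  — shift
  I1: { [Y → - .] }  — reduce
  I2: { [B' → B .] }  — accept
  I3: { [Y → L . -] }  — shift
  I4: { [B → Y .], [L → . c B Y], [Y → Y . L Y] }  — shift, reduce
  I5: { [L → . c B Y], [Y → . -], [Y → . L -], [Y → . Y L Y], [Y → . b Y], [Y → . b b B], [Y → b . Y], [Y → b . b B] }  — shift
  I6: { [B → . Y], [L → . c B Y], [L → c . B Y], [Y → . -], [Y → . L -], [Y → . Y L Y], [Y → . b Y], [Y → . b b B] }  — shift
  I7: { [L → . c B Y], [L → c B . Y], [Y → . -], [Y → . L -], [Y → . Y L Y], [Y → . b Y], [Y → . b b B] }  — shift
  I8: { [L → . c B Y], [L → c B Y .], [Y → Y . L Y] }  — shift, reduce
  I9: { [L → . c B Y], [Y → . -], [Y → . L -], [Y → . Y L Y], [Y → . b Y], [Y → . b b B], [Y → Y L . Y] }  — shift
  I10: { [L → . c B Y], [Y → Y . L Y], [Y → Y L Y .] }  — shift, reduce
  I11: { [L → . c B Y], [Y → Y . L Y], [Y → b Y .] }  — shift, reduce
  I12: { [B → . Y], [L → . c B Y], [Y → . -], [Y → . L -], [Y → . Y L Y], [Y → . b Y], [Y → . b b B], [Y → b . Y], [Y → b . b B], [Y → b b . B] }  — shift
  I13: { [Y → b b B .] }  — reduce
  I14: { [B → Y .], [L → . c B Y], [Y → Y . L Y], [Y → b Y .] }  — shift, 2 reduces
  I15: { [Y → L - .] }  — reduce

I14 contains complete items [B → Y .], [Y → b Y .] — reduce-reduce conflict.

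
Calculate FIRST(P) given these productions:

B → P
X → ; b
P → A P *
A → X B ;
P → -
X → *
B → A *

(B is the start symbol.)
{ '*', '-', ';' }

To compute FIRST(P), examine every production with P on the left-hand side, reading each right-hand side left to right until a non-nullable symbol is reached.

FIRST sets of the other non-terminals involved (by the same procedure, iterated to a fixed point):
  FIRST(A) = { '*', ';' }

From P → A P *:
  - A is a non-terminal: add FIRST(A) \ {ε} = { '*', ';' }
    A is not nullable, so stop
From P → -:
  - '-' is a terminal: add '-' and stop

Collecting: FIRST(P) = { '*', '-', ';' }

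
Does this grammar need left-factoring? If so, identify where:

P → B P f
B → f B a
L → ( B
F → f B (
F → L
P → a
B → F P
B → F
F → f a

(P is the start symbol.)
Yes, B has productions with common prefix 'F'; F has productions with common prefix 'f'

Left-factoring is needed when two productions for the same non-terminal
share a common prefix on the right-hand side.

Productions for P:
  P → B P f
  P → a
Productions for B:
  B → f B a
  B → F P
  B → F
Productions for F:
  F → f B (
  F → L
  F → f a

Found common prefix 'F' in productions for B
Found common prefix 'f' in productions for F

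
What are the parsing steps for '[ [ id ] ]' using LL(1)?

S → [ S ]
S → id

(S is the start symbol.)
Stack is shown with the top on the left.

Stack      Input         Action
-------------------------------
S $        [ [ id ] ] $  output S → [ S ]
[ S ] $    [ [ id ] ] $  match '['
S ] $      [ id ] ] $    output S → [ S ]
[ S ] ] $  [ id ] ] $    match '['
S ] ] $    id ] ] $      output S → id
id ] ] $   id ] ] $      match 'id'
] ] $      ] ] $         match ']'
] $        ] $           match ']'
$          $             accept

The string is accepted.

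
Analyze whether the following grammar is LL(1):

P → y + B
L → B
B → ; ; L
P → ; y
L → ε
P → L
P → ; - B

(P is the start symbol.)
Relevant sets:
  FIRST(L) = { ';', ε }
  FIRST(B) = { ';' }
  FOLLOW(P) = { $ }
  FOLLOW(L) = { $ }

For P:
  PREDICT(P → y '+' B) = { 'y' }
  PREDICT(P → ';' y) = { ';' }
  PREDICT(P → L) = { $, ';' }
  PREDICT(P → ';' '-' B) = { ';' }
For L:
  PREDICT(L → B) = { ';' }
  PREDICT(L → ε) = { $ }
B has a single production, so nothing to check there.

Conflict found: Predict set conflict for P: { ';' }
The grammar is NOT LL(1).

Answer: No. Predict set conflict for P: { ';' }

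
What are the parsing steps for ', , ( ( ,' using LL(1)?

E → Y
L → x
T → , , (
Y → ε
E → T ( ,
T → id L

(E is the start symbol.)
Stack is shown with the top on the left.

Stack        Input        Action
--------------------------------
E $          , , ( ( , $  output E → T ( ,
T ( , $      , , ( ( , $  output T → , , (
, , ( ( , $  , , ( ( , $  match ','
, ( ( , $    , ( ( , $    match ','
( ( , $      ( ( , $      match '('
( , $        ( , $        match '('
, $          , $          match ','
$            $            accept

The string is accepted.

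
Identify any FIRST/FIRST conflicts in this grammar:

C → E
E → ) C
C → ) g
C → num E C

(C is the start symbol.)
FIRST sets of the non-terminals at (or reachable through a nullable prefix from) the front of some alternative:
  FIRST(E) = { ')' }

Productions for C:
  C → E: FIRST = { ')' }
  C → ) g: FIRST = { ')' }
  C → num E C: FIRST = { 'num' }
E has only one production, so no FIRST/FIRST conflict is possible there.

Conflict for C: C → E and C → ) g
  Overlap: { ')' }

Answer: Yes. C → E / C → ')' g on { ')' }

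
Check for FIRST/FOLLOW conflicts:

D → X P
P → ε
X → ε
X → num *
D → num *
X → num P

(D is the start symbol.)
No FIRST/FOLLOW conflicts.

Nullable non-terminals: D, P, X.
FIRST sets used below: FIRST(X) = { 'num', ε }, FIRST(P) = { ε }

D: nullable alternative(s) D → X P; FOLLOW(D) = { $ }
  D → X P: FIRST \ {ε} = { 'num' } — this is the only nullable alternative, skip
  D → num *: FIRST \ {ε} = { 'num' } — disjoint from FOLLOW(D)
P has a nullable alternative but only one production, so nothing to check.

X: nullable alternative(s) X → ε; FOLLOW(X) = { $ }
  X → ε: FIRST \ {ε} = { } — this is the only nullable alternative, skip
  X → num *: FIRST \ {ε} = { 'num' } — disjoint from FOLLOW(X)
  X → num P: FIRST \ {ε} = { 'num' } — disjoint from FOLLOW(X)

No FIRST/FOLLOW conflicts found.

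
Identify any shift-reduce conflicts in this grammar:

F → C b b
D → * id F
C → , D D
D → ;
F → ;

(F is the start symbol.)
No shift-reduce conflicts

Augment with F' → F and build the canonical LR(0) collection (I0 = CLOSURE({[F' → . F]}), then GOTO on every symbol after a dot until no new states appear). It has 13 states:
  I0: { [C → . , D D], [F → . ;], [F → . C b b], [F' → . F] }  — shift
  I1: { [C → , . D D], [D → . * id F], [D → . ;] }  — shift
  I2: { [F → ; .] }  — reduce
  I3: { [F → C . b b] }  — shift
  I4: { [F' → F .] }  — accept
  I5: { [F → C b . b] }  — shift
  I6: { [F → C b b .] }  — reduce
  I7: { [D → * . id F] }  — shift
  I8: { [D → ; .] }  — reduce
  I9: { [C → , D . D], [D → . * id F], [D → . ;] }  — shift
  I10: { [C → , D D .] }  — reduce
  I11: { [C → . , D D], [D → * id . F], [F → . ;], [F → . C b b] }  — shift
  I12: { [D → * id F .] }  — reduce

No state contains both a complete item and a shift item.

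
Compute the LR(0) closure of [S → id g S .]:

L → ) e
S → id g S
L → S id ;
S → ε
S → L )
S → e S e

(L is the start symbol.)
Start with: [S → id g S .]
The dot is at the end, so nothing is added.

CLOSURE = { [S → id g S .] }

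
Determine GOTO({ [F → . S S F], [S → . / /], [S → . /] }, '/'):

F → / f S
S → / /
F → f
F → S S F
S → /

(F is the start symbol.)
{ [S → / . /], [S → / .] }

GOTO(I, '/') = CLOSURE({ [A → αX.β] : [A → α.Xβ] ∈ I, X = '/' })

Items with dot before '/', with the dot advanced:
  [S → . /] → [S → / .]
  [S → . / /] → [S → / . /]
Closure adds nothing (no advanced item has the dot before a non-terminal).

GOTO = { [S → / . /], [S → / .] }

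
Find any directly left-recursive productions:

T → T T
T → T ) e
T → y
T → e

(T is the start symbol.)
Yes, T is left-recursive

T → T T: LEFT RECURSIVE (starts with T)
T → T ) e: LEFT RECURSIVE (starts with T)
T → y: starts with y
T → e: starts with e

The grammar has direct left recursion on: T.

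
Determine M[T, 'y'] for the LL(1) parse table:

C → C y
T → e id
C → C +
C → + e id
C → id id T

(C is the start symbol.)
To find M[T, 'y'], we find productions for T where 'y' is in the predict set (PREDICT(N → α) = (FIRST(α) \ {ε}) ∪ (FOLLOW(N) if α ⇒* ε)).

T → e id: PREDICT = { 'e' }

M[T, 'y'] is empty (no production applies)

Answer: Empty (error entry)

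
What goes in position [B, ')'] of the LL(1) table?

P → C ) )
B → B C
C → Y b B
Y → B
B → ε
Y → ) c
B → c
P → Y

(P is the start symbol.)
To find M[B, ')'], we find productions for B where ')' is in the predict set (PREDICT(N → α) = (FIRST(α) \ {ε}) ∪ (FOLLOW(N) if α ⇒* ε)).

Relevant sets:
  FIRST(B) = { ')', 'b', 'c', ε }
  FIRST(C) = { ')', 'b', 'c' }
  FOLLOW(B) = { $, ')', 'b', 'c' }

B → B C: PREDICT = { ')', 'b', 'c' }
  ')' is in predict set, so this production goes in M[B, ')']
B → ε: PREDICT = { $, ')', 'b', 'c' }
  ')' is in predict set, so this production goes in M[B, ')']
B → c: PREDICT = { 'c' }

M[B, ')'] = B → B C, B → ε  (a multiply-defined cell — the grammar is not LL(1))

Answer: B → B C, B → ε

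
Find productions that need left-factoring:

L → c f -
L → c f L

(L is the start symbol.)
Yes, L has productions with common prefix 'c f'

Left-factoring is needed when two productions for the same non-terminal
share a common prefix on the right-hand side.

Productions for L:
  L → c f -
  L → c f L

Found common prefix 'c f' in productions for L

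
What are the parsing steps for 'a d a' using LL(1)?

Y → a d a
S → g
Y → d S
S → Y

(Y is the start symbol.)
LL(1) parsing maintains a stack (initially the start symbol over $) and the input. At each step: if the stack top is a terminal, match it against the current input token; if it is a non-terminal N, replace it with the RHS of M[N, lookahead] (the unique production whose predict set contains the lookahead).

Stack is shown with the top on the left.

Stack    Input    Action
------------------------
Y $      a d a $  output Y → a d a
a d a $  a d a $  match 'a'
d a $    d a $    match 'd'
a $      a $      match 'a'
$        $        accept

The string is accepted.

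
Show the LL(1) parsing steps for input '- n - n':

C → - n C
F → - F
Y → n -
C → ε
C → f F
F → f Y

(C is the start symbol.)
LL(1) parsing maintains a stack (initially the start symbol over $) and the input. At each step: if the stack top is a terminal, match it against the current input token; if it is a non-terminal N, replace it with the RHS of M[N, lookahead] (the unique production whose predict set contains the lookahead).

Stack is shown with the top on the left.

Stack    Input      Action
--------------------------
C $      - n - n $  output C → - n C
- n C $  - n - n $  match '-'
n C $    n - n $    match 'n'
C $      - n $      output C → - n C
- n C $  - n $      match '-'
n C $    n $        match 'n'
C $      $          output C → ε
$        $          accept

The string is accepted.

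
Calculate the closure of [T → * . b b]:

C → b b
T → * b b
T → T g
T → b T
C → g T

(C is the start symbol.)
{ [T → * . b b] }

To compute CLOSURE, for each item [A → α.Bβ] where B is a non-terminal, add [B → .γ] for all productions B → γ; repeat for the newly added items until nothing changes.

Start with: [T → * . b b]
The dot precedes the terminal b, so nothing is added.

CLOSURE = { [T → * . b b] }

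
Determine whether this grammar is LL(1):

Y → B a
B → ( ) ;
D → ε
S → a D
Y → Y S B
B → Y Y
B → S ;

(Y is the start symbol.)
A grammar is LL(1) if for each non-terminal N with multiple productions, the predict sets of those productions are pairwise disjoint, where PREDICT(N → α) = (FIRST(α) \ {ε}) ∪ (FOLLOW(N) if α ⇒* ε).

Relevant sets:
  FIRST(B) = { '(', 'a' }
  FIRST(Y) = { '(', 'a' }
  FIRST(S) = { 'a' }

For Y:
  PREDICT(Y → B a) = { '(', 'a' }
  PREDICT(Y → Y S B) = { '(', 'a' }
For B:
  PREDICT(B → '(' ')' ';') = { '(' }
  PREDICT(B → Y Y) = { '(', 'a' }
  PREDICT(B → S ';') = { 'a' }
D, S have a single production, so nothing to check there.

Conflict found: Predict set conflict for Y: { '(', 'a' }
The grammar is NOT LL(1).

Answer: No. Predict set conflict for Y: { '(', 'a' }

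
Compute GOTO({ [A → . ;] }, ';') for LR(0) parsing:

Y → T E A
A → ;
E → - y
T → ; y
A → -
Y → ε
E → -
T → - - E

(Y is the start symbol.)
GOTO(I, ';') = CLOSURE({ [A → αX.β] : [A → α.Xβ] ∈ I, X = ';' })

Items with dot before ';', with the dot advanced:
  [A → . ;] → [A → ; .]
Closure adds nothing (no advanced item has the dot before a non-terminal).

GOTO = { [A → ; .] }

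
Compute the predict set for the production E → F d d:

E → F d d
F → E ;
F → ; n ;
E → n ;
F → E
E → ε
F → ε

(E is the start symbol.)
{ ';', 'd', 'n' }

PREDICT(E → F d d) = (FIRST(RHS) \ {ε}) ∪ (FOLLOW(E) if ε ∈ FIRST(RHS), i.e. RHS ⇒* ε)
FIRST(F) = { ';', 'd', 'n', ε }
FIRST(F d d) = { ';', 'd', 'n' }
ε ∉ FIRST(F d d), so FOLLOW(E) is not added.
PREDICT(E → F d d) = { ';', 'd', 'n' }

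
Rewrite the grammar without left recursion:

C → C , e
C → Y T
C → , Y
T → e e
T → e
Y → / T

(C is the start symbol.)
C → Y T C'
C → , Y C'
C' → , e C'
C' → ε
T → e e
T → e
Y → / T

C is directly left-recursive. The standard transformation for
  A → A α₁ | ... | A α_m | β₁ | ... | β_n
is
  A  → β₁ A' | ... | β_n A'
  A' → α₁ A' | ... | α_m A' | ε

C → Y T becomes C → Y T C'
C → , Y becomes C → , Y C'
C → C , e becomes C' → , e C'
Add C' → ε

Productions for other non-terminals are unchanged:
  T → e e
  T → e
  Y → / T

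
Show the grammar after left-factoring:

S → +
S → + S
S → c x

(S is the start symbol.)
S → + S'
S' → ε
S' → S
S → c x

Left-factoring transforms A → αβ₁ | αβ₂ into A → αA' and A' → β₁ | β₂
(α is the longest common prefix among the alternatives). Repeat until
no nonterminal has two alternatives with a common prefix.

Round 1: S has alternatives sharing prefix '+'. Introduce S': S → + S'
  Add: S' → ε
  Add: S' → S

No remaining common prefixes — done.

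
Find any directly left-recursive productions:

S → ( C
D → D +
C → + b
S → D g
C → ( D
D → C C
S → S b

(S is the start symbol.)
Direct left recursion occurs when N → N α for some non-terminal N (the right-hand side begins with the left-hand side itself).

S → ( C: starts with '('
D → D +: LEFT RECURSIVE (starts with D)
C → + b: starts with '+'
S → D g: starts with D
C → ( D: starts with '('
D → C C: starts with C
S → S b: LEFT RECURSIVE (starts with S)

The grammar has direct left recursion on: D, S.

Answer: Yes, D, S are left-recursive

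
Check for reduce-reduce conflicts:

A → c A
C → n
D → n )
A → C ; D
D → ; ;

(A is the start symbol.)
No reduce-reduce conflicts

Augment with A' → A and build the canonical LR(0) collection (I0 = CLOSURE({[A' → . A]}), then GOTO on every symbol after a dot until no new states appear). It has 12 states:
  I0: { [A → . C ; D], [A → . c A], [A' → . A], [C → . n] }  — shift
  I1: { [A' → A .] }  — accept
  I2: { [A → C . ; D] }  — shift
  I3: { [A → . C ; D], [A → . c A], [A → c . A], [C → . n] }  — shift
  I4: { [C → n .] }  — reduce
  I5: { [A → c A .] }  — reduce
  I6: { [A → C ; . D], [D → . ; ;], [D → . n )] }  — shift
  I7: { [D → ; . ;] }  — shift
  I8: { [A → C ; D .] }  — reduce
  I9: { [D → n . )] }  — shift
  I10: { [D → n ) .] }  — reduce
  I11: { [D → ; ; .] }  — reduce

No state contains more than one complete item.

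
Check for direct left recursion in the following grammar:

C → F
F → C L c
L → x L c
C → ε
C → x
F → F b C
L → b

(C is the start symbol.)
Direct left recursion occurs when N → N α for some non-terminal N (the right-hand side begins with the left-hand side itself).

C → F: starts with F
F → C L c: starts with C
L → x L c: starts with x
C → ε: starts with ε
C → x: starts with x
F → F b C: LEFT RECURSIVE (starts with F)
L → b: starts with b

The grammar has direct left recursion on: F.

Answer: Yes, F is left-recursive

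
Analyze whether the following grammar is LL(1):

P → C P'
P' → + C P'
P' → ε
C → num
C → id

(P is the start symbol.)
Yes, the grammar is LL(1).

A grammar is LL(1) if for each non-terminal N with multiple productions, the predict sets of those productions are pairwise disjoint, where PREDICT(N → α) = (FIRST(α) \ {ε}) ∪ (FOLLOW(N) if α ⇒* ε).

Relevant sets:
  FOLLOW(P') = { $ }

For P':
  PREDICT(P' → '+' C P') = { '+' }
  PREDICT(P' → ε) = { $ }
For C:
  PREDICT(C → num) = { 'num' }
  PREDICT(C → id) = { 'id' }
P has a single production, so nothing to check there.

All predict sets are disjoint. The grammar IS LL(1).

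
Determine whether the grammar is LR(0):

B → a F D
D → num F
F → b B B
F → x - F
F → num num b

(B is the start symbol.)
Yes, the grammar is LR(0)

A grammar is LR(0) if no state in the canonical LR(0) collection has:
  - both a shift item (dot before a terminal) and a complete item (shift-reduce conflict), or
  - two or more complete items (reduce-reduce conflict; the accept item [B' → B .] counts as a complete item here).

Augment with B' → B and build the canonical LR(0) collection (I0 = CLOSURE({[B' → . B]}), then GOTO on every symbol after a dot until no new states appear). It has 16 states:
  I0: { [B → . a F D], [B' → . B] }  — shift
  I1: { [B' → B .] }  — accept
  I2: { [B → a . F D], [F → . b B B], [F → . num num b], [F → . x - F] }  — shift
  I3: { [B → a F . D], [D → . num F] }  — shift
  I4: { [B → . a F D], [F → b . B B] }  — shift
  I5: { [F → num . num b] }  — shift
  I6: { [F → x . - F] }  — shift
  I7: { [F → . b B B], [F → . num num b], [F → . x - F], [F → x - . F] }  — shift
  I8: { [F → x - F .] }  — reduce
  I9: { [F → num num . b] }  — shift
  I10: { [F → num num b .] }  — reduce
  I11: { [B → . a F D], [F → b B . B] }  — shift
  I12: { [F → b B B .] }  — reduce
  I13: { [B → a F D .] }  — reduce
  I14: { [D → num . F], [F → . b B B], [F → . num num b], [F → . x - F] }  — shift
  I15: { [D → num F .] }  — reduce

Every state is either a pure shift/goto state or contains exactly one complete item and nothing to shift — no conflicts. The grammar is LR(0).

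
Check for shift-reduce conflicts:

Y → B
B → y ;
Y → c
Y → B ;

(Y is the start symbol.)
Yes — I1: [Y → B .] vs [Y → B . ;]

A shift-reduce conflict occurs when an LR(0) state has both:
  - a complete (reduce) item [A → α .] (dot at the end), and
  - a shift item [B → β . c γ] (dot before a terminal).

Augment with Y' → Y and build the canonical LR(0) collection (I0 = CLOSURE({[Y' → . Y]}), then GOTO on every symbol after a dot until no new states appear). It has 7 states:
  I0: { [B → . y ;], [Y → . B ;], [Y → . B], [Y → . c], [Y' → . Y] }  — shift
  I1: { [Y → B . ;], [Y → B .] }  — shift, reduce
  I2: { [Y' → Y .] }  — accept
  I3: { [Y → c .] }  — reduce
  I4: { [B → y . ;] }  — shift
  I5: { [B → y ; .] }  — reduce
  I6: { [Y → B ; .] }  — reduce

I1 contains reduce item [Y → B .] and shift item [Y → B . ;] — shift-reduce conflict.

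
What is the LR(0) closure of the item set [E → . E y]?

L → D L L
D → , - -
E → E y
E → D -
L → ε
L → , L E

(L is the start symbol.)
{ [D → . , - -], [E → . D -], [E → . E y] }

Start with: [E → . E y]
  [E → . E y] has the dot before E: add [E → . D -]
  [E → . D -] has the dot before D: add [D → . , - -]
No further items can be added.

CLOSURE = { [D → . , - -], [E → . D -], [E → . E y] }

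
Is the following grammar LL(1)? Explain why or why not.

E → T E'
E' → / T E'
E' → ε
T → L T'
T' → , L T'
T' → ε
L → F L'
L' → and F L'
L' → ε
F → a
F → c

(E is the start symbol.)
Yes, the grammar is LL(1).

A grammar is LL(1) if for each non-terminal N with multiple productions, the predict sets of those productions are pairwise disjoint, where PREDICT(N → α) = (FIRST(α) \ {ε}) ∪ (FOLLOW(N) if α ⇒* ε).

Relevant sets:
  FOLLOW(E') = { $ }
  FOLLOW(T') = { $, '/' }
  FOLLOW(L') = { $, ',', '/' }

For E':
  PREDICT(E' → '/' T E') = { '/' }
  PREDICT(E' → ε) = { $ }
For T':
  PREDICT(T' → ',' L T') = { ',' }
  PREDICT(T' → ε) = { $, '/' }
For L':
  PREDICT(L' → and F L') = { 'and' }
  PREDICT(L' → ε) = { $, ',', '/' }
For F:
  PREDICT(F → a) = { 'a' }
  PREDICT(F → c) = { 'c' }
E, T, L have a single production, so nothing to check there.

All predict sets are disjoint. The grammar IS LL(1).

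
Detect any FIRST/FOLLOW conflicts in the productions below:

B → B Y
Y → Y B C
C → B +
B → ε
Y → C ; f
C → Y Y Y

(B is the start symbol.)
Yes. B → B Y with FOLLOW(B) on { '+' }

A FIRST/FOLLOW conflict occurs when a non-terminal N has a nullable alternative N → β (β ⇒* ε) and another alternative N → α with FIRST(α) ∩ FOLLOW(N) ≠ ∅: on such a lookahead the parser cannot decide between expanding α and letting N vanish via β.

Nullable non-terminals: B.
FIRST sets used below: FIRST(B) = { '+', ε }, FIRST(Y) = { '+' }

B: nullable alternative(s) B → ε; FOLLOW(B) = { $, '+' }
  B → B Y: FIRST \ {ε} = { '+' } — overlaps FOLLOW(B) on { '+' }: CONFLICT
  B → ε: FIRST \ {ε} = { } — this is the only nullable alternative, skip

C, Y have no nullable alternative, so no FIRST/FOLLOW check is needed there.

So the grammar has 1 FIRST/FOLLOW conflict (marked CONFLICT above).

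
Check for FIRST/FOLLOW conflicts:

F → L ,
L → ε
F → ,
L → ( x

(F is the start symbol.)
A FIRST/FOLLOW conflict occurs when a non-terminal N has a nullable alternative N → β (β ⇒* ε) and another alternative N → α with FIRST(α) ∩ FOLLOW(N) ≠ ∅: on such a lookahead the parser cannot decide between expanding α and letting N vanish via β.

Nullable non-terminals: L.

L: nullable alternative(s) L → ε; FOLLOW(L) = { ',' }
  L → ε: FIRST \ {ε} = { } — this is the only nullable alternative, skip
  L → ( x: FIRST \ {ε} = { '(' } — disjoint from FOLLOW(L)

F has no nullable alternative, so no FIRST/FOLLOW check is needed there.

No FIRST/FOLLOW conflicts found.

Answer: No FIRST/FOLLOW conflicts.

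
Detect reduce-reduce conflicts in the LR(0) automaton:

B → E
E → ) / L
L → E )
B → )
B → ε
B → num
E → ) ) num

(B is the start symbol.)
No reduce-reduce conflicts

A reduce-reduce conflict occurs when an LR(0) state has two complete items [A → α .] and [B → β .] — both call for a reduction, and with no lookahead the parser cannot choose between them.

Augment with B' → B and build the canonical LR(0) collection (I0 = CLOSURE({[B' → . B]}), then GOTO on every symbol after a dot until no new states appear). It has 12 states:
  I0: { [B → . )], [B → . E], [B → . num], [B → .], [B' → . B], [E → . ) ) num], [E → . ) / L] }  — shift, reduce
  I1: { [B → ) .], [E → ) . ) num], [E → ) . / L] }  — shift, reduce
  I2: { [B' → B .] }  — accept
  I3: { [B → E .] }  — reduce
  I4: { [B → num .] }  — reduce
  I5: { [E → ) ) . num] }  — shift
  I6: { [E → ) / . L], [E → . ) ) num], [E → . ) / L], [L → . E )] }  — shift
  I7: { [E → ) . ) num], [E → ) . / L] }  — shift
  I8: { [L → E . )] }  — shift
  I9: { [E → ) / L .] }  — reduce
  I10: { [L → E ) .] }  — reduce
  I11: { [E → ) ) num .] }  — reduce

No state contains more than one complete item.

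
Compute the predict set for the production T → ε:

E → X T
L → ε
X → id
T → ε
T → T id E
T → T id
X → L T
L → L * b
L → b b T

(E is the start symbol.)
PREDICT(T → ε) = (FIRST(RHS) \ {ε}) ∪ (FOLLOW(T) if ε ∈ FIRST(RHS), i.e. RHS ⇒* ε)
The right-hand side is ε (FIRST(ε) = { ε }), so the predict set is FOLLOW(T) = { $, '*', 'id' }
PREDICT(T → ε) = { $, '*', 'id' }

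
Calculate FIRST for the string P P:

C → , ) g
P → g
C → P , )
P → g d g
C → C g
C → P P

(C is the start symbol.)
{ 'g' }

FIRST sets of the non-terminals involved (from the grammar, by fixed-point iteration):
  FIRST(P) = { 'g' }

To compute FIRST(P P), process the symbols left to right:
Symbol P is a non-terminal. Add FIRST(P) \ {ε} = { 'g' }
P is not nullable (ε ∉ FIRST(P)), so stop here.
FIRST(P P) = { 'g' }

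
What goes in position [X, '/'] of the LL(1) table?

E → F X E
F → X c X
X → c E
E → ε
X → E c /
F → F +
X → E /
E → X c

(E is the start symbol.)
To find M[X, '/'], we find productions for X where '/' is in the predict set (PREDICT(N → α) = (FIRST(α) \ {ε}) ∪ (FOLLOW(N) if α ⇒* ε)).

Relevant sets:
  FIRST(E) = { '/', 'c', ε }

X → c E: PREDICT = { 'c' }
X → E c /: PREDICT = { '/', 'c' }
  '/' is in predict set, so this production goes in M[X, '/']
X → E /: PREDICT = { '/', 'c' }
  '/' is in predict set, so this production goes in M[X, '/']

M[X, '/'] = X → E c /, X → E /  (a multiply-defined cell — the grammar is not LL(1))

Answer: X → E c /, X → E /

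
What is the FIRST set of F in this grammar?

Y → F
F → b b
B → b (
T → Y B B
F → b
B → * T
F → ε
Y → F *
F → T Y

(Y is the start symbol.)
{ '*', 'b', ε }

FIRST sets of the other non-terminals involved (by the same procedure, iterated to a fixed point):
  FIRST(T) = { '*', 'b' }

From F → b b:
  - b is a terminal: add 'b' and stop
From F → b:
  - b is a terminal: add 'b' and stop
From F → ε:
  - ε-production, so ε ∈ FIRST(F)
From F → T Y:
  - T is a non-terminal: add FIRST(T) \ {ε} = { '*', 'b' }
    T is not nullable, so stop

Collecting: FIRST(F) = { '*', 'b', ε }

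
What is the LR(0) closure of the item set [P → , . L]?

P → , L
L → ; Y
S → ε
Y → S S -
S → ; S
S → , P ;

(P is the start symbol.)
Start with: [P → , . L]
  [P → , . L] has the dot before L: add [L → . ; Y]
No further items can be added.

CLOSURE = { [L → . ; Y], [P → , . L] }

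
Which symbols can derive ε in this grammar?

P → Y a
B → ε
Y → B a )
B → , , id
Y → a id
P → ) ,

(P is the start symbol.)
{ 'B' }

A non-terminal is nullable if it can derive ε (the empty string): either it has an ε-production, or it has a production whose right-hand side consists entirely of nullable non-terminals.

ε-productions: B → ε
So B is immediately nullable.
No further non-terminal can be added: every production for the remaining non-terminals contains a terminal or a non-nullable non-terminal.
Nullable = { 'B' }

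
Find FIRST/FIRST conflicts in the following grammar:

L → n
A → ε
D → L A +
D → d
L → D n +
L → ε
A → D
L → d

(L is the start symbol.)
A FIRST/FIRST conflict occurs when two productions N → α and N → β for the same non-terminal have FIRST(α) ∩ FIRST(β) ≠ ∅ (with ε ∈ FIRST of a nullable right-hand side, so two nullable alternatives also conflict).

FIRST sets of the non-terminals at (or reachable through a nullable prefix from) the front of some alternative:
  FIRST(D) = { '+', 'd', 'n' }
  FIRST(L) = { '+', 'd', 'n', ε }
  FIRST(A) = { '+', 'd', 'n', ε }

Productions for L:
  L → n: FIRST = { 'n' }
  L → D n +: FIRST = { '+', 'd', 'n' }
  L → ε: FIRST = { ε }
  L → d: FIRST = { 'd' }
Productions for A:
  A → ε: FIRST = { ε }
  A → D: FIRST = { '+', 'd', 'n' }
Productions for D:
  D → L A +: FIRST = { '+', 'd', 'n' }
  D → d: FIRST = { 'd' }

Conflict for L: L → n and L → D n +
  Overlap: { 'n' }
Conflict for L: L → D n + and L → d
  Overlap: { 'd' }
Conflict for D: D → L A + and D → d
  Overlap: { 'd' }

Answer: Yes. L → n / L → D n '+' on { 'n' }; L → D n '+' / L → d on { 'd' }; D → L A '+' / D → d on { 'd' }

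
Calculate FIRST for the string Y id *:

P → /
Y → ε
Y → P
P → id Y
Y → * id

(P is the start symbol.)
{ '*', '/', 'id' }

FIRST sets of the non-terminals involved (from the grammar, by fixed-point iteration):
  FIRST(Y) = { '*', '/', 'id', ε }

To compute FIRST(Y id *), process the symbols left to right:
Symbol Y is a non-terminal. Add FIRST(Y) \ {ε} = { '*', '/', 'id' }
Y is nullable (ε ∈ FIRST(Y)), continue to the next symbol.
Symbol id is a terminal. Add 'id' and stop.
FIRST(Y id *) = { '*', '/', 'id' }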